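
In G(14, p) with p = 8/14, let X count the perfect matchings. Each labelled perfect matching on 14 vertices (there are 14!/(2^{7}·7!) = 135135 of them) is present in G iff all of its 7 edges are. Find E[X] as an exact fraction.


K_14 has 14!/(2^{7}·7!) = 135135 labelled perfect matchings.
For each such perfect matching H, let X_H = 1 if all 7 edges of H are present in G. Then P[X_H = 1] = p^{7} = (4/7)^{7} = 16384/823543.
By linearity of expectation: E[X] = Σ_H E[X_H] = 135135 · p^{7} = 135135 · 16384/823543 = 316293120/117649.
Numerically: E[X] ≈ 2688.45.

E[X] = 135135 · (4/7)^{7} = 316293120/117649 ≈ 2688.45.


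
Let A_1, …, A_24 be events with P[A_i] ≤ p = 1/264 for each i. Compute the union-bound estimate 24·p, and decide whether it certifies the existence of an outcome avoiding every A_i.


Union bound: P[∪_{i=1}^{24} A_i] ≤ Σ_i P[A_i] ≤ 24·p = 24·(1/264) = 1/11.
Numerically: 1/11 ≈ 0.0909091.
Is 1/11 < 1? YES.
Since P[∪ A_i] ≤ 1/11 < 1, the complement has P[∩ A_i^c] ≥ 1 − 1/11 = 10/11 > 0, so some outcome avoids every A_i.

24·p = 1/11 ≈ 0.0909091; existence CERTIFIED by the union bound.


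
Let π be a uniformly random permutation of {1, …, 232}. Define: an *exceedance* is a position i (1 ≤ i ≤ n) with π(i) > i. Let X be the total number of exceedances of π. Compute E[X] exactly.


Write X = Σ_{i=1}^{232} X_i, where X_i = 1_{π(i) > i}.
For each fixed i, π(i) is uniform over {1, …, 232} (marginal of a uniform permutation), so P[π(i) > i] = (n − i)/n. Summing: Σ_{i=1}^{232} (n − i)/n = (0 + 1 + … + 231)/232 = 232(232 − 1)/(2·232) = (232 − 1)/2.
Hence E[X] = Σ_{i=1}^{232} (232 − i)/232 = 231/2 ≈ 115.5000.

E[X] = 231/2 = 115.5000.


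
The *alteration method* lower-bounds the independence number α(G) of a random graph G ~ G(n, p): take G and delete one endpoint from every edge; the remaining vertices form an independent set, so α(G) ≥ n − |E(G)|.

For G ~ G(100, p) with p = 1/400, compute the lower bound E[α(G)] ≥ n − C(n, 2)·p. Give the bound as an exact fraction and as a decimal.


E[|E(G)|] = C(100, 2)·p = 4950 · (1/400) = 99/8.
E[α(G)] ≥ n − E[|E(G)|] = 100 − 99/8 = 701/8.
Numerically: ≈ 87.62500.
(This is only a lower bound; the true E[α(G)] may be larger.)

E[α(G)] ≥ 701/8 ≈ 87.62500.


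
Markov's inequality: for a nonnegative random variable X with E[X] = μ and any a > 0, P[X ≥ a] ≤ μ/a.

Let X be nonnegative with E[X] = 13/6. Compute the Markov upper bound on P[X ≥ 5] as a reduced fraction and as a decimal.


μ = E[X] = 13/6, a = 5.
Markov: P[X ≥ 5] ≤ μ/a = (13/6)/5 = 13/30.
Numerically: ≈ 0.433333.
(Since a = 5 > μ = 2.166667, the bound 13/30 is < 1 and informative.)

P[X ≥ 5] ≤ 13/30 ≈ 0.433333.


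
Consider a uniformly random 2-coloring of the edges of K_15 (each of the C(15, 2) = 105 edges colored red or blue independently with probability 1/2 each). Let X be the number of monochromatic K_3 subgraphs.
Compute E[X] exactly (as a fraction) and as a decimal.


Let X = Σ_S X_S over the C(15, 3) = 455 subsets S of size 3, where X_S = 1 if the K_3 on S is monochromatic.
For a fixed S, the K_3 on S has C(3, 2) = 3 edges. P[all 3 edges red] = (1/2)^3, and likewise for blue, so P[monochromatic] = 2·(1/2)^3 = 2^{1 − 3} = 1/4.
By linearity: E[X] = C(15, 3) · 2^{1 − 3} = 455 · 1/4 = 455/4.
Numerically: E[X] ≈ 113.750000.

E[X] = C(15,3)·2^(1−C(3,2)) = 455/4 ≈ 113.750000.


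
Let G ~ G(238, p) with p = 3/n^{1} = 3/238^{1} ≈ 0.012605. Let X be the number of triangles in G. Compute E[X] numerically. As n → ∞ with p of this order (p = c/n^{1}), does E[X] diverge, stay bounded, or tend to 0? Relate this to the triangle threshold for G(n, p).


Number of potential triangles: C(238, 3) = 2218636.
Each occurs with probability p³ ≈ (0.012605)³ ≈ 2.0027784e-06.
By linearity: E[X] = C(238, 3)·p³ ≈ 2218636 · 2.0027784e-06 ≈ 4.44344.
Here α = 1, so p = 3/n is exactly at the triangle threshold p ~ 1/n. Asymptotically E[X] → c³/6 = 3³/6 = 9/2 ≈ 4.50000, a bounded constant. In this regime the triangle count is asymptotically Poisson(c³/6).

E[X] ≈ 4.44344; in regime p = Θ(1/n^{1}) E[X] stays bounded (at the triangle threshold p ~ 1/n).


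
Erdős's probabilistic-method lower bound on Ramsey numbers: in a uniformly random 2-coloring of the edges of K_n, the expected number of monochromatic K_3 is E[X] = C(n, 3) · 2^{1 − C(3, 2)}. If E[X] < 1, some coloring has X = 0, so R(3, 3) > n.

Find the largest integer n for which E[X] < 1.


We need C(n, 3) · 2^{1 − 3} < 1, i.e. C(n, 3) < 2^{3 − 1} = 4.
Check values of n near the boundary:
  n = 3: C(3, 3) = 1; 1 < 4? YES
  n = 4: C(4, 3) = 4; 4 < 4? NO
The largest n with C(n, 3) < 4 is n = 3 (where E[X] = 1/4 ≈ 0.25000). Hence R(3, 3) > 3, i.e. R(3, 3) ≥ 4.

Largest n = 3; hence R(3, 3) > 3.


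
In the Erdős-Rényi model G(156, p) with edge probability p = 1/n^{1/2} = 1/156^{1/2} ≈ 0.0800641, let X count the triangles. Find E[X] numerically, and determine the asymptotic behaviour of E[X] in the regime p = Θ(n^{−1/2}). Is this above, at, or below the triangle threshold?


Number of potential triangles: C(156, 3) = 620620.
Each occurs with probability p³ ≈ (0.0800641)³ ≈ 5.13231262e-04.
By linearity: E[X] = C(156, 3)·p³ ≈ 620620 · 5.13231262e-04 ≈ 318.521586.
Since α = 1/2 < 1, p = c/n^{1/2} ≫ 1/n is above the triangle threshold p ~ 1/n. Asymptotically E[X] ~ (c³/6)·n^{3(1−α)} = (1³/6)·n^{1.5} → ∞; triangles are abundant w.h.p.

E[X] ≈ 318.521586; in regime p = Θ(1/n^{1/2}) E[X] diverges (above the triangle threshold p ~ 1/n).


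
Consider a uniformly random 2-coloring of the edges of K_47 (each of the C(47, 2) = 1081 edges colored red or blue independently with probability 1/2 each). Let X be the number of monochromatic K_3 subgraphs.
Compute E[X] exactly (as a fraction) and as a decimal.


Let X = Σ_S X_S over the C(47, 3) = 16215 subsets S of size 3, where X_S = 1 if the K_3 on S is monochromatic.
For a fixed S, the K_3 on S has C(3, 2) = 3 edges. P[all 3 edges red] = (1/2)^3, and likewise for blue, so P[monochromatic] = 2·(1/2)^3 = 2^{1 − 3} = 1/4.
Summing: E[X] = C(47, 3) · 2^{1 − 3} = 16215 · 1/4 = 16215/4.
Numerically: E[X] ≈ 4053.75000.

E[X] = C(47,3)·2^(1−C(3,2)) = 16215/4 ≈ 4053.75000.


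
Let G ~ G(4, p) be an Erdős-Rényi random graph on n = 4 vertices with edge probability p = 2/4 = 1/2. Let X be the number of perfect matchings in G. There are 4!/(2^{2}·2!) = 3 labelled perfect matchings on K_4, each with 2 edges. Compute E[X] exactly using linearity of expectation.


K_4 has 4!/(2^{2}·2!) = 3 labelled perfect matchings.
For each such perfect matching H, let X_H = 1 if all 2 edges of H are present in G. Then P[X_H = 1] = p^{2} = (1/2)^{2} = 1/4.
By linearity of expectation: E[X] = Σ_H E[X_H] = 3 · p^{2} = 3 · 1/4 = 3/4.
Numerically: E[X] ≈ 0.75.

E[X] = 3 · (1/2)^{2} = 3/4 ≈ 0.75.


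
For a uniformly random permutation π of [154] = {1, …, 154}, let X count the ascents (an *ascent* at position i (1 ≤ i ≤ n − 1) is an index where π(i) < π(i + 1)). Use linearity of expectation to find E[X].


Write X = Σ X_I over i = 1, …, 153, with X_I the indicator of one ascent.
There are 153 indicators.
For each fixed i, the pair (π(i), π(i+1)) is a uniformly random ordered pair of distinct values from {1, …, 154}; by symmetry P[π(i) < π(i+1)] = 1/2.
By linearity: E[X] = 153 · (1/2) = (154 − 1) · (1/2) = 153/2 ≈ 76.500.

E[X] = 153/2 = 76.500.


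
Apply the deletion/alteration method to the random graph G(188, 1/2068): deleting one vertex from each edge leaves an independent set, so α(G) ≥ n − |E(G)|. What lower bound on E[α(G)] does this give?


E[|E(G)|] = C(188, 2)·p = 17578 · (1/2068) = 17/2.
E[α(G)] ≥ n − E[|E(G)|] = 188 − 17/2 = 359/2.
Numerically: ≈ 179.500.
(This is only a lower bound; the true E[α(G)] may be larger.)

E[α(G)] ≥ 359/2 ≈ 179.500.


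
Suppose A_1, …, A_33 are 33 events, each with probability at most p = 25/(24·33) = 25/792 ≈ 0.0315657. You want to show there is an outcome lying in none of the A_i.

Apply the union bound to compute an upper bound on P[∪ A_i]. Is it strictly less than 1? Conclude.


Union bound: P[∪_{i=1}^{33} A_i] ≤ Σ_i P[A_i] ≤ 33·p = 33·(25/792) = 25/24.
Numerically: 25/24 ≈ 1.0416667.
Is 25/24 < 1? NO.
Since the bound 25/24 is ≥ 1, the union bound is uninformative here; it does NOT by itself certify existence.

33·p = 25/24 ≈ 1.0416667; existence NOT certified by the union bound.


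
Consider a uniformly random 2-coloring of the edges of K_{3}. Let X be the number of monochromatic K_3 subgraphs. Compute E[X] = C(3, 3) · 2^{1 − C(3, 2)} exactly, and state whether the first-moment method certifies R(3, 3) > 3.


E[X] = C(3, 3) · 2^{1 − 3} = 1 · 2^{−2} = 1/4.
As a reduced fraction: E[X] = 1/4 ≈ 0.250.
Is E[X] < 1? YES.
Since E[X] < 1, there exists a 2-coloring of K_{3} with no monochromatic K_3; hence R(3, 3) > 3.

E[X] = 1/4 ≈ 0.250; E[X] < 1, so R(3, 3) > 3.


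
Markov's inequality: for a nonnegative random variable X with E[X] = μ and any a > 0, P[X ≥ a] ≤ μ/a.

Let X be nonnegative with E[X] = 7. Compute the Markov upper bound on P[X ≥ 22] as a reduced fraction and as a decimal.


μ = E[X] = 7, a = 22.
Markov: P[X ≥ 22] ≤ μ/a = (7)/22 = 7/22.
Numerically: ≈ 0.3182.
(Since a = 22 > μ = 7.0000, the bound 7/22 is < 1 and informative.)

P[X ≥ 22] ≤ 7/22 ≈ 0.3182.


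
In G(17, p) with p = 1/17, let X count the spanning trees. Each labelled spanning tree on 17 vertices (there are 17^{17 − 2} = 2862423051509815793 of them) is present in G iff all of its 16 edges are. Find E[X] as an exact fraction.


K_17 has 17^{17 − 2} = 2862423051509815793 labelled spanning trees.
For each such spanning tree H, let X_H = 1 if all 16 edges of H are present in G. Then P[X_H = 1] = p^{16} = (1/17)^{16} = 1/48661191875666868481.
By linearity: E[X] = Σ_H E[X_H] = 2862423051509815793 · p^{16} = 2862423051509815793 · 1/48661191875666868481 = 1/17.
Numerically: E[X] ≈ 0.05882.

E[X] = 2862423051509815793 · (1/17)^{16} = 1/17 ≈ 0.05882.


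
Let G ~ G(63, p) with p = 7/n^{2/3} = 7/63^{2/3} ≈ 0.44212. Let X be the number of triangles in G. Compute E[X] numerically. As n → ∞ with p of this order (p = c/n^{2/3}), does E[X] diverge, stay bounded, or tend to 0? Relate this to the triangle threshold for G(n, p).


Number of potential triangles: C(63, 3) = 39711.
Each occurs with probability p³ ≈ (0.44212)³ ≈ 8.6419753e-02.
By linearity: E[X] = C(63, 3)·p³ ≈ 39711 · 8.6419753e-02 ≈ 3431.81481.
Since α = 2/3 < 1, p = c/n^{2/3} ≫ 1/n is above the triangle threshold p ~ 1/n. Asymptotically E[X] ~ (c³/6)·n^{3(1−α)} = (7³/6)·n^{1} → ∞; triangles are abundant w.h.p.

E[X] ≈ 3431.81481; in regime p = Θ(1/n^{2/3}) E[X] diverges (above the triangle threshold p ~ 1/n).


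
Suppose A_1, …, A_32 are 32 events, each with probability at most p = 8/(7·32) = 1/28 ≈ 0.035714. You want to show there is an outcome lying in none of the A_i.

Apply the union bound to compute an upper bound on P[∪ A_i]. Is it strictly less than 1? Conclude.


Union bound: P[∪_{i=1}^{32} A_i] ≤ Σ_i P[A_i] ≤ 32·p = 32·(1/28) = 8/7.
Numerically: 8/7 ≈ 1.142857.
Is 8/7 < 1? NO.
Since the bound 8/7 is ≥ 1, the union bound is uninformative here; it does NOT by itself certify existence.

32·p = 8/7 ≈ 1.142857; existence NOT certified by the union bound.


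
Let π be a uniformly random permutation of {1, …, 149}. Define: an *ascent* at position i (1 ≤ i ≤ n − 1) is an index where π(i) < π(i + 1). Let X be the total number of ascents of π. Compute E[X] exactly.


Write X = Σ X_I over i = 1, …, 148, with X_I the indicator of one ascent.
There are 148 indicators.
For each fixed i, the pair (π(i), π(i+1)) is a uniformly random ordered pair of distinct values from {1, …, 149}; by symmetry P[π(i) < π(i+1)] = 1/2.
By linearity: E[X] = 148 · (1/2) = (149 − 1) · (1/2) = 74 ≈ 74.000.

E[X] = 74 = 74.000.


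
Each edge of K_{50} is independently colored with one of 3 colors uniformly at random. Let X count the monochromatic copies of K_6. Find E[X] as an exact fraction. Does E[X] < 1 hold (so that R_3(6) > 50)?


E[X] = C(50, 6) · 3^{1 − 15} = 15890700 · 3^{−14} = 15890700/4782969.
As a reduced fraction: E[X] = 5296900/1594323 ≈ 3.322.
Is E[X] < 1? NO.
Since E[X] ≥ 1, the first-moment bound is inconclusive at n = 50; it does NOT by itself certify R_3(6) > 50.

E[X] = 5296900/1594323 ≈ 3.322; E[X] ≥ 1; first-moment method inconclusive here.


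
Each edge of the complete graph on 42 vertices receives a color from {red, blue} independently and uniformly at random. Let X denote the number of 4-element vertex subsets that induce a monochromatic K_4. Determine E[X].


Let X = Σ_S X_S over the C(42, 4) = 111930 subsets S of size 4, where X_S = 1 if the K_4 on S is monochromatic.
For a fixed S, the K_4 on S has C(4, 2) = 6 edges. P[all 6 edges red] = (1/2)^6, and likewise for blue, so P[monochromatic] = 2·(1/2)^6 = 2^{1 − 6} = 1/32.
By linearity: E[X] = C(42, 4) · 2^{1 − 6} = 111930 · 1/32 = 55965/16.
Numerically: E[X] ≈ 3497.81250.

E[X] = C(42,4)·2^(1−C(4,2)) = 55965/16 ≈ 3497.81250.


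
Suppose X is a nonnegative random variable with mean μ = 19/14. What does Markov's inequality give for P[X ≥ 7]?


μ = E[X] = 19/14, a = 7.
Markov: P[X ≥ 7] ≤ μ/a = (19/14)/7 = 19/98.
Numerically: ≈ 0.194.
(Since a = 7 > μ = 1.357, the bound 19/98 is < 1 and informative.)

P[X ≥ 7] ≤ 19/98 ≈ 0.194.


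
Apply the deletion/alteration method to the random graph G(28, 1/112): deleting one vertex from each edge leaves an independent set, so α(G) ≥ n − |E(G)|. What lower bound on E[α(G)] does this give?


E[|E(G)|] = C(28, 2)·p = 378 · (1/112) = 27/8.
E[α(G)] ≥ n − E[|E(G)|] = 28 − 27/8 = 197/8.
Numerically: ≈ 24.625000.
(This is only a lower bound; the true E[α(G)] may be larger.)

E[α(G)] ≥ 197/8 ≈ 24.625000.


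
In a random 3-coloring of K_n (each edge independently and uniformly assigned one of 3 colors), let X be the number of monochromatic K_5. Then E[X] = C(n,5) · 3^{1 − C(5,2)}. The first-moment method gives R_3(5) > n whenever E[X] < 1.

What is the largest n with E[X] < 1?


We need C(n, 5) · 3^{1 − 10} < 1, i.e. C(n, 5) < 3^{10 − 1} = 19683.
Check values of n near the boundary:
  n = 19: C(19, 5) = 11628; 11628 < 19683? YES
  n = 20: C(20, 5) = 15504; 15504 < 19683? YES
  n = 21: C(21, 5) = 20349; 20349 < 19683? NO
  n = 22: C(22, 5) = 26334; 26334 < 19683? NO
  n = 23: C(23, 5) = 33649; 33649 < 19683? NO
The largest n with C(n, 5) < 19683 is n = 20 (where E[X] = 5168/6561 ≈ 0.788). Hence R_3(5) > 20, i.e. R_3(5) ≥ 21.

Largest n = 20; hence R_3(5) > 20.


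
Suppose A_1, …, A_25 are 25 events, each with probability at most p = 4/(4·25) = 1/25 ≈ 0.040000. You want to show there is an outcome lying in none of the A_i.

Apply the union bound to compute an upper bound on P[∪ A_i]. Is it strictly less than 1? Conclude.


Union bound: P[∪_{i=1}^{25} A_i] ≤ Σ_i P[A_i] ≤ 25·p = 25·(1/25) = 1.
Numerically: 1 ≈ 1.000000.
Is 1 < 1? NO.
Since the bound 1 is ≥ 1, the union bound is uninformative here; it does NOT by itself certify existence.

25·p = 1 ≈ 1.000000; existence NOT certified by the union bound.


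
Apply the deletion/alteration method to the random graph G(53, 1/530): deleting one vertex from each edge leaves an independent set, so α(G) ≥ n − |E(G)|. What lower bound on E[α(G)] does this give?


E[|E(G)|] = C(53, 2)·p = 1378 · (1/530) = 13/5.
E[α(G)] ≥ n − E[|E(G)|] = 53 − 13/5 = 252/5.
Numerically: ≈ 50.4000.
(This is only a lower bound; the true E[α(G)] may be larger.)

E[α(G)] ≥ 252/5 ≈ 50.4000.


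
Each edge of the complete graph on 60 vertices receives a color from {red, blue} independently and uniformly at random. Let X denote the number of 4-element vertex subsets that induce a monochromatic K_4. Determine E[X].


Let X = Σ_S X_S over the C(60, 4) = 487635 subsets S of size 4, where X_S = 1 if the K_4 on S is monochromatic.
For a fixed S, the K_4 on S has C(4, 2) = 6 edges. P[all 6 edges red] = (1/2)^6, and likewise for blue, so P[monochromatic] = 2·(1/2)^6 = 2^{1 − 6} = 1/32.
By linearity: E[X] = C(60, 4) · 2^{1 − 6} = 487635 · 1/32 = 487635/32.
Numerically: E[X] ≈ 15238.593750.

E[X] = C(60,4)·2^(1−C(4,2)) = 487635/32 ≈ 15238.593750.


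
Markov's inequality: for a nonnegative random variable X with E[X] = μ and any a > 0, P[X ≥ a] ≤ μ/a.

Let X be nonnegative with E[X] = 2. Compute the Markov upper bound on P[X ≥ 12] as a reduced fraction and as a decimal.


μ = E[X] = 2, a = 12.
Markov: P[X ≥ 12] ≤ μ/a = (2)/12 = 1/6.
Numerically: ≈ 0.166667.
(Since a = 12 > μ = 2.000000, the bound 1/6 is < 1 and informative.)

P[X ≥ 12] ≤ 1/6 ≈ 0.166667.


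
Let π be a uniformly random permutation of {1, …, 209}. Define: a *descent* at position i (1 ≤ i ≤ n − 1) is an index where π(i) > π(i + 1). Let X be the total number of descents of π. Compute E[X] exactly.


Write X = Σ X_I over i = 1, …, 208, with X_I the indicator of one descent.
There are 208 indicators.
For each fixed i, the pair (π(i), π(i+1)) is a uniformly random ordered pair of distinct values from {1, …, 209}; by symmetry P[π(i) > π(i+1)] = 1/2.
By linearity: E[X] = 208 · (1/2) = (209 − 1) · (1/2) = 104 ≈ 104.0000.

E[X] = 104 = 104.0000.


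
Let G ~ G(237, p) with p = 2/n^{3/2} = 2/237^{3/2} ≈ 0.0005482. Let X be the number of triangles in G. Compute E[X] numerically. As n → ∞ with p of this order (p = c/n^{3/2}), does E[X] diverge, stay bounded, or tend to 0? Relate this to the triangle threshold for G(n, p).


Number of potential triangles: C(237, 3) = 2190670.
Each occurs with probability p³ ≈ (0.0005482)³ ≈ 1.647109e-10.
By linearity: E[X] = C(237, 3)·p³ ≈ 2190670 · 1.647109e-10 ≈ 0.0004.
Since α = 3/2 > 1, p = c/n^{3/2} = o(1/n) is below the triangle threshold p ~ 1/n. Asymptotically E[X] ~ (c³/6)·n^{3(1−α)} = (2³/6)·n^{-1.5} → 0, so by Markov's inequality G has no triangles w.h.p.

E[X] ≈ 0.0004; in regime p = Θ(1/n^{3/2}) E[X] tends to 0 (below the triangle threshold p ~ 1/n).


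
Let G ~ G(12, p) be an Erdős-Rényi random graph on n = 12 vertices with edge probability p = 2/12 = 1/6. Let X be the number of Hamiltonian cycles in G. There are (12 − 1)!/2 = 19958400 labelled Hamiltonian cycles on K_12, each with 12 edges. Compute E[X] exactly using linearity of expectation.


K_12 has (12 − 1)!/2 = 19958400 labelled Hamiltonian cycles.
For each such Hamiltonian cycle H, let X_H = 1 if all 12 edges of H are present in G. Then P[X_H = 1] = p^{12} = (1/6)^{12} = 1/2176782336.
Summing the indicators: E[X] = Σ_H E[X_H] = 19958400 · p^{12} = 19958400 · 1/2176782336 = 1925/209952.
Numerically: E[X] ≈ 0.009169.

E[X] = 19958400 · (1/6)^{12} = 1925/209952 ≈ 0.009169.


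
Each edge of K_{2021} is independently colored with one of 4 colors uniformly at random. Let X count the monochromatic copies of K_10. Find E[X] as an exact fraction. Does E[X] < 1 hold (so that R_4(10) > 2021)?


E[X] = C(2021, 10) · 4^{1 − 45} = 306347841644770462864800616 · 4^{−44} = 306347841644770462864800616/309485009821345068724781056.
As a reduced fraction: E[X] = 38293480205596307858100077/38685626227668133590597632 ≈ 0.9898633.
Is E[X] < 1? YES.
Since E[X] < 1, there exists a 4-coloring of K_{2021} with no monochromatic K_10; hence R_4(10) > 2021.

E[X] = 38293480205596307858100077/38685626227668133590597632 ≈ 0.9898633; E[X] < 1, so R_4(10) > 2021.


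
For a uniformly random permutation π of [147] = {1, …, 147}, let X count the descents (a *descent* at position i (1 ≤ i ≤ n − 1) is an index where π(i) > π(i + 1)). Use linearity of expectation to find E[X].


Write X = Σ X_I over i = 1, …, 146, with X_I the indicator of one descent.
There are 146 indicators.
For each fixed i, the pair (π(i), π(i+1)) is a uniformly random ordered pair of distinct values from {1, …, 147}; by symmetry P[π(i) > π(i+1)] = 1/2.
By linearity: E[X] = 146 · (1/2) = (147 − 1) · (1/2) = 73 ≈ 73.00000.

E[X] = 73 = 73.00000.


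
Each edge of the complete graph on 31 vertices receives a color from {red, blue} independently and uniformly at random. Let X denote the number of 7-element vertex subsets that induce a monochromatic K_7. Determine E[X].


Let X = Σ_S X_S over the C(31, 7) = 2629575 subsets S of size 7, where X_S = 1 if the K_7 on S is monochromatic.
For a fixed S, the K_7 on S has C(7, 2) = 21 edges. P[all 21 edges red] = (1/2)^21, and likewise for blue, so P[monochromatic] = 2·(1/2)^21 = 2^{1 − 21} = 1/1048576.
Summing: E[X] = C(31, 7) · 2^{1 − 21} = 2629575 · 1/1048576 = 2629575/1048576.
Numerically: E[X] ≈ 2.508.

E[X] = C(31,7)·2^(1−C(7,2)) = 2629575/1048576 ≈ 2.508.


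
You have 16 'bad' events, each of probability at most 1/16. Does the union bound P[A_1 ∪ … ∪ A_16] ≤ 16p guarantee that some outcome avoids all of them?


Union bound: P[∪_{i=1}^{16} A_i] ≤ Σ_i P[A_i] ≤ 16·p = 16·(1/16) = 1.
Numerically: 1 ≈ 1.00000.
Is 1 < 1? NO.
Since the bound 1 is ≥ 1, the union bound is uninformative here; it does NOT by itself certify existence.

16·p = 1 ≈ 1.00000; existence NOT certified by the union bound.


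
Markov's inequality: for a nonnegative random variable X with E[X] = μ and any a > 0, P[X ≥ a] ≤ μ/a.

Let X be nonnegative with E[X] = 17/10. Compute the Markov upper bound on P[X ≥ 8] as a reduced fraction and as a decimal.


μ = E[X] = 17/10, a = 8.
Markov: P[X ≥ 8] ≤ μ/a = (17/10)/8 = 17/80.
Numerically: ≈ 0.2125.
(Since a = 8 > μ = 1.7000, the bound 17/80 is < 1 and informative.)

P[X ≥ 8] ≤ 17/80 ≈ 0.2125.


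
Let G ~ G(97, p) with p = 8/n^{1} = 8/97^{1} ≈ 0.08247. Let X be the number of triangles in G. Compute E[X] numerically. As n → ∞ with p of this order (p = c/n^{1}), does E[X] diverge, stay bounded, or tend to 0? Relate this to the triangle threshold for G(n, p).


Number of potential triangles: C(97, 3) = 147440.
Each occurs with probability p³ ≈ (0.08247)³ ≈ 5.609895e-04.
By linearity: E[X] = C(97, 3)·p³ ≈ 147440 · 5.609895e-04 ≈ 82.7123.
Here α = 1, so p = 8/n is exactly at the triangle threshold p ~ 1/n. Asymptotically E[X] → c³/6 = 8³/6 = 256/3 ≈ 85.3333, a bounded constant. In this regime the triangle count is asymptotically Poisson(c³/6).

E[X] ≈ 82.7123; in regime p = Θ(1/n^{1}) E[X] stays bounded (at the triangle threshold p ~ 1/n).


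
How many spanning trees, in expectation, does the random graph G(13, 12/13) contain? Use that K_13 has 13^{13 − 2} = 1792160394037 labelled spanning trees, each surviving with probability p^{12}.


K_13 has 13^{13 − 2} = 1792160394037 labelled spanning trees.
For each such spanning tree H, let X_H = 1 if all 12 edges of H are present in G. Then P[X_H = 1] = p^{12} = (12/13)^{12} = 8916100448256/23298085122481.
By linearity: E[X] = Σ_H E[X_H] = 1792160394037 · p^{12} = 1792160394037 · 8916100448256/23298085122481 = 8916100448256/13.
Numerically: E[X] ≈ 6.86e+11.

E[X] = 1792160394037 · (12/13)^{12} = 8916100448256/13 ≈ 6.86e+11.


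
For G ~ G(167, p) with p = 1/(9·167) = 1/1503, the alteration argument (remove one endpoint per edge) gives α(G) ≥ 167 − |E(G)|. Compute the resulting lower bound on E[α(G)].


E[|E(G)|] = C(167, 2)·p = 13861 · (1/1503) = 83/9.
E[α(G)] ≥ n − E[|E(G)|] = 167 − 83/9 = 1420/9.
Numerically: ≈ 157.7778.
(This is only a lower bound; the true E[α(G)] may be larger.)

E[α(G)] ≥ 1420/9 ≈ 157.7778.


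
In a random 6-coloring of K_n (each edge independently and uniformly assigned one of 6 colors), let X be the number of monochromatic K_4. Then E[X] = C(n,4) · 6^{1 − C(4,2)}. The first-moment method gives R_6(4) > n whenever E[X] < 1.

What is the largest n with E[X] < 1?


We need C(n, 4) · 6^{1 − 6} < 1, i.e. C(n, 4) < 6^{6 − 1} = 7776.
Check values of n near the boundary:
  n = 19: C(19, 4) = 3876; 3876 < 7776? YES
  n = 20: C(20, 4) = 4845; 4845 < 7776? YES
  n = 21: C(21, 4) = 5985; 5985 < 7776? YES
  n = 22: C(22, 4) = 7315; 7315 < 7776? YES
  n = 23: C(23, 4) = 8855; 8855 < 7776? NO
  n = 24: C(24, 4) = 10626; 10626 < 7776? NO
The largest n with C(n, 4) < 7776 is n = 22 (where E[X] = 7315/7776 ≈ 0.941). Hence R_6(4) > 22, i.e. R_6(4) ≥ 23.

Largest n = 22; hence R_6(4) > 22.


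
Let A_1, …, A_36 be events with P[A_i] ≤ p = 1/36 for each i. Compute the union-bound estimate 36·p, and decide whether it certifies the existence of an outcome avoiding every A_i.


Union bound: P[∪_{i=1}^{36} A_i] ≤ Σ_i P[A_i] ≤ 36·p = 36·(1/36) = 1.
Numerically: 1 ≈ 1.0000.
Is 1 < 1? NO.
Since the bound 1 is ≥ 1, the union bound is uninformative here; it does NOT by itself certify existence.

36·p = 1 ≈ 1.0000; existence NOT certified by the union bound.


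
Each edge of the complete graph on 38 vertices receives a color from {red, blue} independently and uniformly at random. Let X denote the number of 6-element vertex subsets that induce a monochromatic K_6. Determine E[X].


Let X = Σ_S X_S over the C(38, 6) = 2760681 subsets S of size 6, where X_S = 1 if the K_6 on S is monochromatic.
For a fixed S, the K_6 on S has C(6, 2) = 15 edges. P[all 15 edges red] = (1/2)^15, and likewise for blue, so P[monochromatic] = 2·(1/2)^15 = 2^{1 − 15} = 1/16384.
By linearity of expectation: E[X] = C(38, 6) · 2^{1 − 15} = 2760681 · 1/16384 = 2760681/16384.
Numerically: E[X] ≈ 168.499.

E[X] = C(38,6)·2^(1−C(6,2)) = 2760681/16384 ≈ 168.499.


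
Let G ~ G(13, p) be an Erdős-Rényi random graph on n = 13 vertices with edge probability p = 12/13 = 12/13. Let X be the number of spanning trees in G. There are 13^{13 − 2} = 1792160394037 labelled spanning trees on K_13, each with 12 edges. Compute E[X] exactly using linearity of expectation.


K_13 has 13^{13 − 2} = 1792160394037 labelled spanning trees.
For each such spanning tree H, let X_H = 1 if all 12 edges of H are present in G. Then P[X_H = 1] = p^{12} = (12/13)^{12} = 8916100448256/23298085122481.
By linearity of expectation: E[X] = Σ_H E[X_H] = 1792160394037 · p^{12} = 1792160394037 · 8916100448256/23298085122481 = 8916100448256/13.
Numerically: E[X] ≈ 6.8585e+11.

E[X] = 1792160394037 · (12/13)^{12} = 8916100448256/13 ≈ 6.8585e+11.


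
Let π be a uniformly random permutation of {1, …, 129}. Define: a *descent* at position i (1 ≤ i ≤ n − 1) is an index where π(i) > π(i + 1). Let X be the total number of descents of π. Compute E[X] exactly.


Write X = Σ X_I over i = 1, …, 128, with X_I the indicator of one descent.
There are 128 indicators.
For each fixed i, the pair (π(i), π(i+1)) is a uniformly random ordered pair of distinct values from {1, …, 129}; by symmetry P[π(i) > π(i+1)] = 1/2.
By linearity: E[X] = 128 · (1/2) = (129 − 1) · (1/2) = 64 ≈ 64.00000.

E[X] = 64 = 64.00000.


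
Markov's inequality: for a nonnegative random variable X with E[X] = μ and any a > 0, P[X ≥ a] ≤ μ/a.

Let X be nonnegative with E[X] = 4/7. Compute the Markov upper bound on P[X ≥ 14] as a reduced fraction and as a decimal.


μ = E[X] = 4/7, a = 14.
Markov: P[X ≥ 14] ≤ μ/a = (4/7)/14 = 2/49.
Numerically: ≈ 0.040816.
(Since a = 14 > μ = 0.571429, the bound 2/49 is < 1 and informative.)

P[X ≥ 14] ≤ 2/49 ≈ 0.040816.


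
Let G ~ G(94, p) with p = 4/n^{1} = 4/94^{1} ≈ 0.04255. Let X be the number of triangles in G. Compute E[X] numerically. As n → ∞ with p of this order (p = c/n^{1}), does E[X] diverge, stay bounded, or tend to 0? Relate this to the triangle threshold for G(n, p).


Number of potential triangles: C(94, 3) = 134044.
Each occurs with probability p³ ≈ (0.04255)³ ≈ 7.705422e-05.
By linearity: E[X] = C(94, 3)·p³ ≈ 134044 · 7.705422e-05 ≈ 10.3287.
Here α = 1, so p = 4/n is exactly at the triangle threshold p ~ 1/n. Asymptotically E[X] → c³/6 = 4³/6 = 32/3 ≈ 10.6667, a bounded constant. In this regime the triangle count is asymptotically Poisson(c³/6).

E[X] ≈ 10.3287; in regime p = Θ(1/n^{1}) E[X] stays bounded (at the triangle threshold p ~ 1/n).


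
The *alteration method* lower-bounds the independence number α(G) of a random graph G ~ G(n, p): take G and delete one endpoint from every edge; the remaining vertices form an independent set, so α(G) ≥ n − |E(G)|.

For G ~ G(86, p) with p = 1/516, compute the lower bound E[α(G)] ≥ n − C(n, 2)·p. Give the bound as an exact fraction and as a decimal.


E[|E(G)|] = C(86, 2)·p = 3655 · (1/516) = 85/12.
E[α(G)] ≥ n − E[|E(G)|] = 86 − 85/12 = 947/12.
Numerically: ≈ 78.917.
(This is only a lower bound; the true E[α(G)] may be larger.)

E[α(G)] ≥ 947/12 ≈ 78.917.


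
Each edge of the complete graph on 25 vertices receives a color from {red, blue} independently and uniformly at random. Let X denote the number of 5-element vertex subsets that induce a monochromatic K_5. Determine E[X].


Let X = Σ_S X_S over the C(25, 5) = 53130 subsets S of size 5, where X_S = 1 if the K_5 on S is monochromatic.
For a fixed S, the K_5 on S has C(5, 2) = 10 edges. P[all 10 edges red] = (1/2)^10, and likewise for blue, so P[monochromatic] = 2·(1/2)^10 = 2^{1 − 10} = 1/512.
By linearity: E[X] = C(25, 5) · 2^{1 − 10} = 53130 · 1/512 = 26565/256.
Numerically: E[X] ≈ 103.76953.

E[X] = C(25,5)·2^(1−C(5,2)) = 26565/256 ≈ 103.76953.


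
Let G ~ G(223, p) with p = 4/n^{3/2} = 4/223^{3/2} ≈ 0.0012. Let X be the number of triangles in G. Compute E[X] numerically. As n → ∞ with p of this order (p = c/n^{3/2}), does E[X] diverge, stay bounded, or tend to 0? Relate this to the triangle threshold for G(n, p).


Number of potential triangles: C(223, 3) = 1823471.
Each occurs with probability p³ ≈ (0.0012)³ ≈ 1.73304e-09.
By linearity: E[X] = C(223, 3)·p³ ≈ 1823471 · 1.73304e-09 ≈ 0.003.
Since α = 3/2 > 1, p = c/n^{3/2} = o(1/n) is below the triangle threshold p ~ 1/n. Asymptotically E[X] ~ (c³/6)·n^{3(1−α)} = (4³/6)·n^{-1.5} → 0, so by Markov's inequality G has no triangles w.h.p.

E[X] ≈ 0.003; in regime p = Θ(1/n^{3/2}) E[X] tends to 0 (below the triangle threshold p ~ 1/n).


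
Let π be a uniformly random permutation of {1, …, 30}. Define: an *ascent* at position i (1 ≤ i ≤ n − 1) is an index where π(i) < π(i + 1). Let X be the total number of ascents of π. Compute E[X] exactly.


Write X = Σ X_I over i = 1, …, 29, with X_I the indicator of one ascent.
There are 29 indicators.
For each fixed i, the pair (π(i), π(i+1)) is a uniformly random ordered pair of distinct values from {1, …, 30}; by symmetry P[π(i) < π(i+1)] = 1/2.
By linearity: E[X] = 29 · (1/2) = (30 − 1) · (1/2) = 29/2 ≈ 14.5000.

E[X] = 29/2 = 14.5000.


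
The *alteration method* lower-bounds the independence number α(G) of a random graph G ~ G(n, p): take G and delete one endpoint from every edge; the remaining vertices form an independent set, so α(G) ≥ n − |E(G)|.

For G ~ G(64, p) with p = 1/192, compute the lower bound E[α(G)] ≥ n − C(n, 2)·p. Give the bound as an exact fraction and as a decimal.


E[|E(G)|] = C(64, 2)·p = 2016 · (1/192) = 21/2.
E[α(G)] ≥ n − E[|E(G)|] = 64 − 21/2 = 107/2.
Numerically: ≈ 53.50000.
(This is only a lower bound; the true E[α(G)] may be larger.)

E[α(G)] ≥ 107/2 ≈ 53.50000.


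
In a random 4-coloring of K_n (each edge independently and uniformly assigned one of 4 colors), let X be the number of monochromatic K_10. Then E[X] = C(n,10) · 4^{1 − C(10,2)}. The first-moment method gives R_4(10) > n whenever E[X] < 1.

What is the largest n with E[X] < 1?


We need C(n, 10) · 4^{1 − 45} < 1, i.e. C(n, 10) < 4^{45 − 1} = 309485009821345068724781056.
Check values of n near the boundary:
  n = 2018: C(2018, 10) = 301820606687612220663963508; 301820606687612220663963508 < 309485009821345068724781056? YES
  n = 2019: C(2019, 10) = 303322949179835278009229628; 303322949179835278009229628 < 309485009821345068724781056? YES
  n = 2020: C(2020, 10) = 304832018578739931133653656; 304832018578739931133653656 < 309485009821345068724781056? YES
  n = 2021: C(2021, 10) = 306347841644770462864800616; 306347841644770462864800616 < 309485009821345068724781056? YES
  n = 2022: C(2022, 10) = 307870445231474093395937796; 307870445231474093395937796 < 309485009821345068724781056? YES
  n = 2023: C(2023, 10) = 309399856285778485315440716; 309399856285778485315440716 < 309485009821345068724781056? YES
  n = 2024: C(2024, 10) = 310936101848269937576192656; 310936101848269937576192656 < 309485009821345068724781056? NO
The largest n with C(n, 10) < 309485009821345068724781056 is n = 2023 (where E[X] = 77349964071444621328860179/77371252455336267181195264 ≈ 0.999725). Hence R_4(10) > 2023, i.e. R_4(10) ≥ 2024.

Largest n = 2023; hence R_4(10) > 2023.


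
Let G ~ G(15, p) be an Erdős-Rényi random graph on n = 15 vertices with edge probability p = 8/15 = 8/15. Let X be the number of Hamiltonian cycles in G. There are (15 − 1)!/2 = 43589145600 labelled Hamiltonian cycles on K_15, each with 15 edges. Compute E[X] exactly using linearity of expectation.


K_15 has (15 − 1)!/2 = 43589145600 labelled Hamiltonian cycles.
For each such Hamiltonian cycle H, let X_H = 1 if all 15 edges of H are present in G. Then P[X_H = 1] = p^{15} = (8/15)^{15} = 35184372088832/437893890380859375.
Summing the indicators: E[X] = Σ_H E[X_H] = 43589145600 · p^{15} = 43589145600 · 35184372088832/437893890380859375 = 252453780711880523776/72081298828125.
Numerically: E[X] ≈ 3.502e+06.

E[X] = 43589145600 · (8/15)^{15} = 252453780711880523776/72081298828125 ≈ 3.502e+06.


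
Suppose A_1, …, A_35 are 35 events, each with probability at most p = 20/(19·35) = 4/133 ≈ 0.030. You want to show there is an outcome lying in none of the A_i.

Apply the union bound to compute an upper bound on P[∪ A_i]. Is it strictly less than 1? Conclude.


Union bound: P[∪_{i=1}^{35} A_i] ≤ Σ_i P[A_i] ≤ 35·p = 35·(4/133) = 20/19.
Numerically: 20/19 ≈ 1.053.
Is 20/19 < 1? NO.
Since the bound 20/19 is ≥ 1, the union bound is uninformative here; it does NOT by itself certify existence.

35·p = 20/19 ≈ 1.053; existence NOT certified by the union bound.


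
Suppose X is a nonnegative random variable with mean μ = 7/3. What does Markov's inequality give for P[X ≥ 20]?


μ = E[X] = 7/3, a = 20.
Markov: P[X ≥ 20] ≤ μ/a = (7/3)/20 = 7/60.
Numerically: ≈ 0.116667.
(Since a = 20 > μ = 2.333333, the bound 7/60 is < 1 and informative.)

P[X ≥ 20] ≤ 7/60 ≈ 0.116667.


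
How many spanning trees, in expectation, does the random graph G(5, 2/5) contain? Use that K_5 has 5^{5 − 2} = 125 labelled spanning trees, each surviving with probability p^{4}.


K_5 has 5^{5 − 2} = 125 labelled spanning trees.
For each such spanning tree H, let X_H = 1 if all 4 edges of H are present in G. Then P[X_H = 1] = p^{4} = (2/5)^{4} = 16/625.
By linearity: E[X] = Σ_H E[X_H] = 125 · p^{4} = 125 · 16/625 = 16/5.
Numerically: E[X] ≈ 3.2.

E[X] = 125 · (2/5)^{4} = 16/5 ≈ 3.2.


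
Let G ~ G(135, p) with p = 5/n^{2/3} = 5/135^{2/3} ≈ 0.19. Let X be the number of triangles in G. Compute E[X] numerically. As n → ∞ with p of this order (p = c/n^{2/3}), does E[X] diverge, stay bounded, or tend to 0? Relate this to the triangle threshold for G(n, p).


Number of potential triangles: C(135, 3) = 400995.
Each occurs with probability p³ ≈ (0.19)³ ≈ 6.85871e-03.
By linearity: E[X] = C(135, 3)·p³ ≈ 400995 · 6.85871e-03 ≈ 2750.309.
Since α = 2/3 < 1, p = c/n^{2/3} ≫ 1/n is above the triangle threshold p ~ 1/n. Asymptotically E[X] ~ (c³/6)·n^{3(1−α)} = (5³/6)·n^{1} → ∞; triangles are abundant w.h.p.

E[X] ≈ 2750.309; in regime p = Θ(1/n^{2/3}) E[X] diverges (above the triangle threshold p ~ 1/n).


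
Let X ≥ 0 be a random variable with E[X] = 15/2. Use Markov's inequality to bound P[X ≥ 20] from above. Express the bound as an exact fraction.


μ = E[X] = 15/2, a = 20.
Markov: P[X ≥ 20] ≤ μ/a = (15/2)/20 = 3/8.
Numerically: ≈ 0.37500.
(Since a = 20 > μ = 7.50000, the bound 3/8 is < 1 and informative.)

P[X ≥ 20] ≤ 3/8 ≈ 0.37500.


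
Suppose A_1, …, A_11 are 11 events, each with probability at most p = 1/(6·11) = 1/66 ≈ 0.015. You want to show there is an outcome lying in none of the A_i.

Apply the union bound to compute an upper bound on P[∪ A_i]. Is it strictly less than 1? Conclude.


Union bound: P[∪_{i=1}^{11} A_i] ≤ Σ_i P[A_i] ≤ 11·p = 11·(1/66) = 1/6.
Numerically: 1/6 ≈ 0.167.
Is 1/6 < 1? YES.
Since P[∪ A_i] ≤ 1/6 < 1, the complement has P[∩ A_i^c] ≥ 1 − 1/6 = 5/6 > 0, so some outcome avoids every A_i.

11·p = 1/6 ≈ 0.167; existence CERTIFIED by the union bound.


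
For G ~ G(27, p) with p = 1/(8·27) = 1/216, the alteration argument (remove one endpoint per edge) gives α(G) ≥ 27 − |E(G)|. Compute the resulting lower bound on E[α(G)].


E[|E(G)|] = C(27, 2)·p = 351 · (1/216) = 13/8.
E[α(G)] ≥ n − E[|E(G)|] = 27 − 13/8 = 203/8.
Numerically: ≈ 25.3750.
(This is only a lower bound; the true E[α(G)] may be larger.)

E[α(G)] ≥ 203/8 ≈ 25.3750.


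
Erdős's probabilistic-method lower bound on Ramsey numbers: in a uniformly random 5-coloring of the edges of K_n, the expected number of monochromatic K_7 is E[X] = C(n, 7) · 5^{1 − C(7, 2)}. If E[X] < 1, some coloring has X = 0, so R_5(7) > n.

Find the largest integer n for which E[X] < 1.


We need C(n, 7) · 5^{1 − 21} < 1, i.e. C(n, 7) < 5^{21 − 1} = 95367431640625.
Check values of n near the boundary:
  n = 333: C(333, 7) = 84549532139028; 84549532139028 < 95367431640625? YES
  n = 334: C(334, 7) = 86359460961576; 86359460961576 < 95367431640625? YES
  n = 335: C(335, 7) = 88202498238195; 88202498238195 < 95367431640625? YES
  n = 336: C(336, 7) = 90079147136880; 90079147136880 < 95367431640625? YES
  n = 337: C(337, 7) = 91989916924632; 91989916924632 < 95367431640625? YES
  n = 338: C(338, 7) = 93935323022736; 93935323022736 < 95367431640625? YES
  n = 339: C(339, 7) = 95915887062372; 95915887062372 < 95367431640625? NO
  n = 340: C(340, 7) = 97932136940560; 97932136940560 < 95367431640625? NO
  n = 341: C(341, 7) = 99984606876440; 99984606876440 < 95367431640625? NO
The largest n with C(n, 7) < 95367431640625 is n = 338 (where E[X] = 93935323022736/95367431640625 ≈ 0.984983). Hence R_5(7) > 338, i.e. R_5(7) ≥ 339.

Largest n = 338; hence R_5(7) > 338.


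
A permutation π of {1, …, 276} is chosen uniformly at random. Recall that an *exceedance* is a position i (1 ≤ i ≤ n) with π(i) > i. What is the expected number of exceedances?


Write X = Σ_{i=1}^{276} X_i, where X_i = 1_{π(i) > i}.
For each fixed i, π(i) is uniform over {1, …, 276} (marginal of a uniform permutation), so P[π(i) > i] = (n − i)/n. Summing: Σ_{i=1}^{276} (n − i)/n = (0 + 1 + … + 275)/276 = 276(276 − 1)/(2·276) = (276 − 1)/2.
Hence E[X] = Σ_{i=1}^{276} (276 − i)/276 = 275/2 ≈ 137.500.

E[X] = 275/2 = 137.500.


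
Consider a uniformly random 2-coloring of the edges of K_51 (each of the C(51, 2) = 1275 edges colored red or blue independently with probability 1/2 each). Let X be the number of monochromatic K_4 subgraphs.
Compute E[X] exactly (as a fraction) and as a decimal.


Let X = Σ_S X_S over the C(51, 4) = 249900 subsets S of size 4, where X_S = 1 if the K_4 on S is monochromatic.
For a fixed S, the K_4 on S has C(4, 2) = 6 edges. P[all 6 edges red] = (1/2)^6, and likewise for blue, so P[monochromatic] = 2·(1/2)^6 = 2^{1 − 6} = 1/32.
By linearity: E[X] = C(51, 4) · 2^{1 − 6} = 249900 · 1/32 = 62475/8.
Numerically: E[X] ≈ 7809.375.

E[X] = C(51,4)·2^(1−C(4,2)) = 62475/8 ≈ 7809.375.


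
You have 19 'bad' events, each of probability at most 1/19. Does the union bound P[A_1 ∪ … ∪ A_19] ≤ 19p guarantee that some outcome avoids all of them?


Union bound: P[∪_{i=1}^{19} A_i] ≤ Σ_i P[A_i] ≤ 19·p = 19·(1/19) = 1.
Numerically: 1 ≈ 1.000.
Is 1 < 1? NO.
Since the bound 1 is ≥ 1, the union bound is uninformative here; it does NOT by itself certify existence.

19·p = 1 ≈ 1.000; existence NOT certified by the union bound.
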